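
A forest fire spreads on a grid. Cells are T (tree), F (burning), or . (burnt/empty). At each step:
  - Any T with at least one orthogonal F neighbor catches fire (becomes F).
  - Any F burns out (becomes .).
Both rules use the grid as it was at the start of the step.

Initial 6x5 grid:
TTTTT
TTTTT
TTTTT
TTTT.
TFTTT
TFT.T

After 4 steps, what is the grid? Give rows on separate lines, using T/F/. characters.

Step 1: 5 trees catch fire, 2 burn out
  TTTTT
  TTTTT
  TTTTT
  TFTT.
  F.FTT
  F.F.T
Step 2: 4 trees catch fire, 5 burn out
  TTTTT
  TTTTT
  TFTTT
  F.FT.
  ...FT
  ....T
Step 3: 5 trees catch fire, 4 burn out
  TTTTT
  TFTTT
  F.FTT
  ...F.
  ....F
  ....T
Step 4: 5 trees catch fire, 5 burn out
  TFTTT
  F.FTT
  ...FT
  .....
  .....
  ....F

TFTTT
F.FTT
...FT
.....
.....
....F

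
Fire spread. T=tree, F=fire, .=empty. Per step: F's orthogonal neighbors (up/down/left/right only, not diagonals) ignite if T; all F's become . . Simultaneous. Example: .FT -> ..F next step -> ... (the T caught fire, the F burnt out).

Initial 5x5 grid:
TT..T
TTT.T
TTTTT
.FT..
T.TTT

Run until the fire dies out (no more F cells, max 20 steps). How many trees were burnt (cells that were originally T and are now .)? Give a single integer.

Step 1: +2 fires, +1 burnt (F count now 2)
Step 2: +4 fires, +2 burnt (F count now 4)
Step 3: +5 fires, +4 burnt (F count now 5)
Step 4: +3 fires, +5 burnt (F count now 3)
Step 5: +1 fires, +3 burnt (F count now 1)
Step 6: +1 fires, +1 burnt (F count now 1)
Step 7: +0 fires, +1 burnt (F count now 0)
Fire out after step 7
Initially T: 17, now '.': 24
Total burnt (originally-T cells now '.'): 16

Answer: 16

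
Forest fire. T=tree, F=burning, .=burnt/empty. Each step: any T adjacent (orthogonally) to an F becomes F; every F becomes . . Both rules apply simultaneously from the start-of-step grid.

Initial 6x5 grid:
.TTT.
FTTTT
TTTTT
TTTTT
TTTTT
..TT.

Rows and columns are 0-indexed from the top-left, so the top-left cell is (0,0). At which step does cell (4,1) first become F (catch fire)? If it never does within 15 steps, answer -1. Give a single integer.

Step 1: cell (4,1)='T' (+2 fires, +1 burnt)
Step 2: cell (4,1)='T' (+4 fires, +2 burnt)
Step 3: cell (4,1)='T' (+5 fires, +4 burnt)
Step 4: cell (4,1)='F' (+5 fires, +5 burnt)
  -> target ignites at step 4
Step 5: cell (4,1)='.' (+3 fires, +5 burnt)
Step 6: cell (4,1)='.' (+3 fires, +3 burnt)
Step 7: cell (4,1)='.' (+2 fires, +3 burnt)
Step 8: cell (4,1)='.' (+0 fires, +2 burnt)
  fire out at step 8

4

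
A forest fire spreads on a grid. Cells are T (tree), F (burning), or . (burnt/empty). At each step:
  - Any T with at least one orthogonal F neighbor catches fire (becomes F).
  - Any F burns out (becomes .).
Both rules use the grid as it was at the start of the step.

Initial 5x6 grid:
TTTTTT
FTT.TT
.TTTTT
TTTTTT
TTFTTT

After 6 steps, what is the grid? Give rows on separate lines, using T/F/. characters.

Step 1: 5 trees catch fire, 2 burn out
  FTTTTT
  .FT.TT
  .TTTTT
  TTFTTT
  TF.FTT
Step 2: 8 trees catch fire, 5 burn out
  .FTTTT
  ..F.TT
  .FFTTT
  TF.FTT
  F...FT
Step 3: 5 trees catch fire, 8 burn out
  ..FTTT
  ....TT
  ...FTT
  F...FT
  .....F
Step 4: 3 trees catch fire, 5 burn out
  ...FTT
  ....TT
  ....FT
  .....F
  ......
Step 5: 3 trees catch fire, 3 burn out
  ....FT
  ....FT
  .....F
  ......
  ......
Step 6: 2 trees catch fire, 3 burn out
  .....F
  .....F
  ......
  ......
  ......

.....F
.....F
......
......
......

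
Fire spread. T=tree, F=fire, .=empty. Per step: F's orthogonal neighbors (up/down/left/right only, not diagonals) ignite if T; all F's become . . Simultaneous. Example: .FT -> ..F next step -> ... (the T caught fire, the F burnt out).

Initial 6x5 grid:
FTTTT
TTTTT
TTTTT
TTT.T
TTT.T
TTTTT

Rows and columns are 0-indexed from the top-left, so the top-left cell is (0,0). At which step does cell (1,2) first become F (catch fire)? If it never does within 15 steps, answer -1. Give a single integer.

Step 1: cell (1,2)='T' (+2 fires, +1 burnt)
Step 2: cell (1,2)='T' (+3 fires, +2 burnt)
Step 3: cell (1,2)='F' (+4 fires, +3 burnt)
  -> target ignites at step 3
Step 4: cell (1,2)='.' (+5 fires, +4 burnt)
Step 5: cell (1,2)='.' (+5 fires, +5 burnt)
Step 6: cell (1,2)='.' (+3 fires, +5 burnt)
Step 7: cell (1,2)='.' (+2 fires, +3 burnt)
Step 8: cell (1,2)='.' (+2 fires, +2 burnt)
Step 9: cell (1,2)='.' (+1 fires, +2 burnt)
Step 10: cell (1,2)='.' (+0 fires, +1 burnt)
  fire out at step 10

3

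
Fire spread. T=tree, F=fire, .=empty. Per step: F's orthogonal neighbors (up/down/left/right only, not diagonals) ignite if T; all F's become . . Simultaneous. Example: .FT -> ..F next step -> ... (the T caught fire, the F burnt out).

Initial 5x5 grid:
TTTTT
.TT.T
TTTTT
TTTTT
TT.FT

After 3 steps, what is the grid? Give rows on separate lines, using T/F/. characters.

Step 1: 2 trees catch fire, 1 burn out
  TTTTT
  .TT.T
  TTTTT
  TTTFT
  TT..F
Step 2: 3 trees catch fire, 2 burn out
  TTTTT
  .TT.T
  TTTFT
  TTF.F
  TT...
Step 3: 3 trees catch fire, 3 burn out
  TTTTT
  .TT.T
  TTF.F
  TF...
  TT...

TTTTT
.TT.T
TTF.F
TF...
TT...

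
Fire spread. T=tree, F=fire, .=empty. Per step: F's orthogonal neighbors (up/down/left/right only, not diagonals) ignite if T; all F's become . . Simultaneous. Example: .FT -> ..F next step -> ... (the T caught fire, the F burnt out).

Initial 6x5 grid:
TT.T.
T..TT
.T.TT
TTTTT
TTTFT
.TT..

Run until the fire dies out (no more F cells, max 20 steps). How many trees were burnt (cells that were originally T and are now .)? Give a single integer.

Answer: 17

Derivation:
Step 1: +3 fires, +1 burnt (F count now 3)
Step 2: +5 fires, +3 burnt (F count now 5)
Step 3: +5 fires, +5 burnt (F count now 5)
Step 4: +4 fires, +5 burnt (F count now 4)
Step 5: +0 fires, +4 burnt (F count now 0)
Fire out after step 5
Initially T: 20, now '.': 27
Total burnt (originally-T cells now '.'): 17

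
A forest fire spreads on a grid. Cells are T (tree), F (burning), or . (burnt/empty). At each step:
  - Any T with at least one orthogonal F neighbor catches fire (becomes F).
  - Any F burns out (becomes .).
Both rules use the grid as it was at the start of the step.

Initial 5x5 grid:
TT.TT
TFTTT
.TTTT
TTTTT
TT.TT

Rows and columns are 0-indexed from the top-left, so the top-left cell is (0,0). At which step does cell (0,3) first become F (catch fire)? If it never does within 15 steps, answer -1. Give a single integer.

Step 1: cell (0,3)='T' (+4 fires, +1 burnt)
Step 2: cell (0,3)='T' (+4 fires, +4 burnt)
Step 3: cell (0,3)='F' (+6 fires, +4 burnt)
  -> target ignites at step 3
Step 4: cell (0,3)='.' (+4 fires, +6 burnt)
Step 5: cell (0,3)='.' (+2 fires, +4 burnt)
Step 6: cell (0,3)='.' (+1 fires, +2 burnt)
Step 7: cell (0,3)='.' (+0 fires, +1 burnt)
  fire out at step 7

3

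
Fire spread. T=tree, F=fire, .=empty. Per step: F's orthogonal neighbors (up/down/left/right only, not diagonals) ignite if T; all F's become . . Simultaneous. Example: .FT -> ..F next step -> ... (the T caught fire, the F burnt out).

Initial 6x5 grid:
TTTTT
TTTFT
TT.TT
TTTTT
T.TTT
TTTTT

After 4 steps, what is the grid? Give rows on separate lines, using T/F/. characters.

Step 1: 4 trees catch fire, 1 burn out
  TTTFT
  TTF.F
  TT.FT
  TTTTT
  T.TTT
  TTTTT
Step 2: 5 trees catch fire, 4 burn out
  TTF.F
  TF...
  TT..F
  TTTFT
  T.TTT
  TTTTT
Step 3: 6 trees catch fire, 5 burn out
  TF...
  F....
  TF...
  TTF.F
  T.TFT
  TTTTT
Step 4: 6 trees catch fire, 6 burn out
  F....
  .....
  F....
  TF...
  T.F.F
  TTTFT

F....
.....
F....
TF...
T.F.F
TTTFT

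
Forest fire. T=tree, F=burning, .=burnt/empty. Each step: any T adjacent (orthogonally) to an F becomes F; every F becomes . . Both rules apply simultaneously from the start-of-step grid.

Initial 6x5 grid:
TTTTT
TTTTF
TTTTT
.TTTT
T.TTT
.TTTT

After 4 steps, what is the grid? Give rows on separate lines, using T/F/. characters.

Step 1: 3 trees catch fire, 1 burn out
  TTTTF
  TTTF.
  TTTTF
  .TTTT
  T.TTT
  .TTTT
Step 2: 4 trees catch fire, 3 burn out
  TTTF.
  TTF..
  TTTF.
  .TTTF
  T.TTT
  .TTTT
Step 3: 5 trees catch fire, 4 burn out
  TTF..
  TF...
  TTF..
  .TTF.
  T.TTF
  .TTTT
Step 4: 6 trees catch fire, 5 burn out
  TF...
  F....
  TF...
  .TF..
  T.TF.
  .TTTF

TF...
F....
TF...
.TF..
T.TF.
.TTTF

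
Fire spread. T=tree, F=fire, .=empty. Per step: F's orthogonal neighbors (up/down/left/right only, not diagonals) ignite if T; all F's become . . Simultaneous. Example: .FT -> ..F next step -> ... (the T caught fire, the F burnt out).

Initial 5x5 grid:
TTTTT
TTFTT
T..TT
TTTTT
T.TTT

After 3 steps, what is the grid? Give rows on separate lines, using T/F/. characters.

Step 1: 3 trees catch fire, 1 burn out
  TTFTT
  TF.FT
  T..TT
  TTTTT
  T.TTT
Step 2: 5 trees catch fire, 3 burn out
  TF.FT
  F...F
  T..FT
  TTTTT
  T.TTT
Step 3: 5 trees catch fire, 5 burn out
  F...F
  .....
  F...F
  TTTFT
  T.TTT

F...F
.....
F...F
TTTFT
T.TTT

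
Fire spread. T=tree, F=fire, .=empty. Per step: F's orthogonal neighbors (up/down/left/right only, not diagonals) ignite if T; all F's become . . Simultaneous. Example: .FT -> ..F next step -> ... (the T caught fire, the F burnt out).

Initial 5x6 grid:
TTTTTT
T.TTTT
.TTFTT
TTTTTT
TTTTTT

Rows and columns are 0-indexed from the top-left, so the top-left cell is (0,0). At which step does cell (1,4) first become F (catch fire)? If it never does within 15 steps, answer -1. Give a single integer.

Step 1: cell (1,4)='T' (+4 fires, +1 burnt)
Step 2: cell (1,4)='F' (+8 fires, +4 burnt)
  -> target ignites at step 2
Step 3: cell (1,4)='.' (+7 fires, +8 burnt)
Step 4: cell (1,4)='.' (+5 fires, +7 burnt)
Step 5: cell (1,4)='.' (+2 fires, +5 burnt)
Step 6: cell (1,4)='.' (+1 fires, +2 burnt)
Step 7: cell (1,4)='.' (+0 fires, +1 burnt)
  fire out at step 7

2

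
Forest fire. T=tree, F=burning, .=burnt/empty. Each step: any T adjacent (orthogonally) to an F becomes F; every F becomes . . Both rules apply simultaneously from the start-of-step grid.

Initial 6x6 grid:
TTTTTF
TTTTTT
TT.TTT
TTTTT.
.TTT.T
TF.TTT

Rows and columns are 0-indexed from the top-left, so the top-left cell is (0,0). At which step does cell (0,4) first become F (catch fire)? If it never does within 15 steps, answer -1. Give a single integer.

Step 1: cell (0,4)='F' (+4 fires, +2 burnt)
  -> target ignites at step 1
Step 2: cell (0,4)='.' (+5 fires, +4 burnt)
Step 3: cell (0,4)='.' (+7 fires, +5 burnt)
Step 4: cell (0,4)='.' (+8 fires, +7 burnt)
Step 5: cell (0,4)='.' (+3 fires, +8 burnt)
Step 6: cell (0,4)='.' (+1 fires, +3 burnt)
Step 7: cell (0,4)='.' (+1 fires, +1 burnt)
Step 8: cell (0,4)='.' (+0 fires, +1 burnt)
  fire out at step 8

1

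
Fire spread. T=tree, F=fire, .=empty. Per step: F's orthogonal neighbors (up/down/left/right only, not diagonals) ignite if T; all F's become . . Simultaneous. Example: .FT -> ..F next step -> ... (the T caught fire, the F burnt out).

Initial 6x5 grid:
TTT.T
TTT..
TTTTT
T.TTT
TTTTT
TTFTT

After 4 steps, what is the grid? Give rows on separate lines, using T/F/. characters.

Step 1: 3 trees catch fire, 1 burn out
  TTT.T
  TTT..
  TTTTT
  T.TTT
  TTFTT
  TF.FT
Step 2: 5 trees catch fire, 3 burn out
  TTT.T
  TTT..
  TTTTT
  T.FTT
  TF.FT
  F...F
Step 3: 4 trees catch fire, 5 burn out
  TTT.T
  TTT..
  TTFTT
  T..FT
  F...F
  .....
Step 4: 5 trees catch fire, 4 burn out
  TTT.T
  TTF..
  TF.FT
  F...F
  .....
  .....

TTT.T
TTF..
TF.FT
F...F
.....
.....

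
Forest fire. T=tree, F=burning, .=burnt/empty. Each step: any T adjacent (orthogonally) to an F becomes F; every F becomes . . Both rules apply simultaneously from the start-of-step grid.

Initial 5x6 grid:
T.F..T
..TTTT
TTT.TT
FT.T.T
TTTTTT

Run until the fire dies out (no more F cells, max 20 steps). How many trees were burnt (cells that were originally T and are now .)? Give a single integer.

Step 1: +4 fires, +2 burnt (F count now 4)
Step 2: +4 fires, +4 burnt (F count now 4)
Step 3: +2 fires, +4 burnt (F count now 2)
Step 4: +3 fires, +2 burnt (F count now 3)
Step 5: +4 fires, +3 burnt (F count now 4)
Step 6: +2 fires, +4 burnt (F count now 2)
Step 7: +0 fires, +2 burnt (F count now 0)
Fire out after step 7
Initially T: 20, now '.': 29
Total burnt (originally-T cells now '.'): 19

Answer: 19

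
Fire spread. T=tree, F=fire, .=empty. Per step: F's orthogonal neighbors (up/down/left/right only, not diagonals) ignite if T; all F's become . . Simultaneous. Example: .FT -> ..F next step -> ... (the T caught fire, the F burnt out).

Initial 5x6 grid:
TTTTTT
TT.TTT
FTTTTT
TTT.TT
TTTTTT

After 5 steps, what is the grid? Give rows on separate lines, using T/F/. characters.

Step 1: 3 trees catch fire, 1 burn out
  TTTTTT
  FT.TTT
  .FTTTT
  FTT.TT
  TTTTTT
Step 2: 5 trees catch fire, 3 burn out
  FTTTTT
  .F.TTT
  ..FTTT
  .FT.TT
  FTTTTT
Step 3: 4 trees catch fire, 5 burn out
  .FTTTT
  ...TTT
  ...FTT
  ..F.TT
  .FTTTT
Step 4: 4 trees catch fire, 4 burn out
  ..FTTT
  ...FTT
  ....FT
  ....TT
  ..FTTT
Step 5: 5 trees catch fire, 4 burn out
  ...FTT
  ....FT
  .....F
  ....FT
  ...FTT

...FTT
....FT
.....F
....FT
...FTT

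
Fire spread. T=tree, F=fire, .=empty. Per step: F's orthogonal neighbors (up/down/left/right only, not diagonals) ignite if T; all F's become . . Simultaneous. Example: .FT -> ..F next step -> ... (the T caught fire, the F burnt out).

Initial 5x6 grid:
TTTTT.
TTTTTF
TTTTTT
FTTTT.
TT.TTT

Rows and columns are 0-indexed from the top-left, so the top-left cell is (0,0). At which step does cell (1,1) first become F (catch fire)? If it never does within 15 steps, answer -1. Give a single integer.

Step 1: cell (1,1)='T' (+5 fires, +2 burnt)
Step 2: cell (1,1)='T' (+7 fires, +5 burnt)
Step 3: cell (1,1)='F' (+8 fires, +7 burnt)
  -> target ignites at step 3
Step 4: cell (1,1)='.' (+4 fires, +8 burnt)
Step 5: cell (1,1)='.' (+1 fires, +4 burnt)
Step 6: cell (1,1)='.' (+0 fires, +1 burnt)
  fire out at step 6

3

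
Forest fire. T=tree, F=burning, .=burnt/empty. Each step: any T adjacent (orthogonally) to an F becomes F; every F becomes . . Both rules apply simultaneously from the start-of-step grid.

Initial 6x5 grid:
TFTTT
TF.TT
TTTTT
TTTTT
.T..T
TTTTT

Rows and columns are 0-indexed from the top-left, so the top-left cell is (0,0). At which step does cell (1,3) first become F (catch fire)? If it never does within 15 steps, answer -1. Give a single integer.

Step 1: cell (1,3)='T' (+4 fires, +2 burnt)
Step 2: cell (1,3)='T' (+4 fires, +4 burnt)
Step 3: cell (1,3)='F' (+6 fires, +4 burnt)
  -> target ignites at step 3
Step 4: cell (1,3)='.' (+4 fires, +6 burnt)
Step 5: cell (1,3)='.' (+3 fires, +4 burnt)
Step 6: cell (1,3)='.' (+2 fires, +3 burnt)
Step 7: cell (1,3)='.' (+1 fires, +2 burnt)
Step 8: cell (1,3)='.' (+0 fires, +1 burnt)
  fire out at step 8

3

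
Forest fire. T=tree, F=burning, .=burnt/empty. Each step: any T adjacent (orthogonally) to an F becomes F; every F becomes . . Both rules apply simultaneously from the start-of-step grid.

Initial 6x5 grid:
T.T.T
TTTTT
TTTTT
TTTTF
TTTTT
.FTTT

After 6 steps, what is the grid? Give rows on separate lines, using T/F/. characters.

Step 1: 5 trees catch fire, 2 burn out
  T.T.T
  TTTTT
  TTTTF
  TTTF.
  TFTTF
  ..FTT
Step 2: 9 trees catch fire, 5 burn out
  T.T.T
  TTTTF
  TTTF.
  TFF..
  F.FF.
  ...FF
Step 3: 5 trees catch fire, 9 burn out
  T.T.F
  TTTF.
  TFF..
  F....
  .....
  .....
Step 4: 3 trees catch fire, 5 burn out
  T.T..
  TFF..
  F....
  .....
  .....
  .....
Step 5: 2 trees catch fire, 3 burn out
  T.F..
  F....
  .....
  .....
  .....
  .....
Step 6: 1 trees catch fire, 2 burn out
  F....
  .....
  .....
  .....
  .....
  .....

F....
.....
.....
.....
.....
.....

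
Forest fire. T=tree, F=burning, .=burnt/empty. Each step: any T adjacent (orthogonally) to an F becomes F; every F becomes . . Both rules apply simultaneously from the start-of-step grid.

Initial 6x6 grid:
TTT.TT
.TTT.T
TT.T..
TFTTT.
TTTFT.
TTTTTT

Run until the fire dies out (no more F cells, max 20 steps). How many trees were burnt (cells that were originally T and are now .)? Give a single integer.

Answer: 23

Derivation:
Step 1: +8 fires, +2 burnt (F count now 8)
Step 2: +8 fires, +8 burnt (F count now 8)
Step 3: +5 fires, +8 burnt (F count now 5)
Step 4: +2 fires, +5 burnt (F count now 2)
Step 5: +0 fires, +2 burnt (F count now 0)
Fire out after step 5
Initially T: 26, now '.': 33
Total burnt (originally-T cells now '.'): 23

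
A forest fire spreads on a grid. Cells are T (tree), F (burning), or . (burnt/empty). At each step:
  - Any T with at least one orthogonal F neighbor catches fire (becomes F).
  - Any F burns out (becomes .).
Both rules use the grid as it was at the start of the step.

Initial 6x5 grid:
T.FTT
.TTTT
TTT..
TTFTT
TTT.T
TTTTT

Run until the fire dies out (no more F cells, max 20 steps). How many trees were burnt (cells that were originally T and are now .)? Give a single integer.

Answer: 22

Derivation:
Step 1: +6 fires, +2 burnt (F count now 6)
Step 2: +8 fires, +6 burnt (F count now 8)
Step 3: +6 fires, +8 burnt (F count now 6)
Step 4: +2 fires, +6 burnt (F count now 2)
Step 5: +0 fires, +2 burnt (F count now 0)
Fire out after step 5
Initially T: 23, now '.': 29
Total burnt (originally-T cells now '.'): 22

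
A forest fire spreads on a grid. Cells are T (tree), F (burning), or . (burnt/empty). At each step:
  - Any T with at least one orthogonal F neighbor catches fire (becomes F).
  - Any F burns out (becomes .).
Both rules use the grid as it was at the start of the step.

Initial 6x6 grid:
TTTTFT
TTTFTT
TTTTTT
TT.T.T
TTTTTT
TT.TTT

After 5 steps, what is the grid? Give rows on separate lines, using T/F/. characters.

Step 1: 5 trees catch fire, 2 burn out
  TTTF.F
  TTF.FT
  TTTFTT
  TT.T.T
  TTTTTT
  TT.TTT
Step 2: 6 trees catch fire, 5 burn out
  TTF...
  TF...F
  TTF.FT
  TT.F.T
  TTTTTT
  TT.TTT
Step 3: 5 trees catch fire, 6 burn out
  TF....
  F.....
  TF...F
  TT...T
  TTTFTT
  TT.TTT
Step 4: 7 trees catch fire, 5 burn out
  F.....
  ......
  F.....
  TF...F
  TTF.FT
  TT.FTT
Step 5: 4 trees catch fire, 7 burn out
  ......
  ......
  ......
  F.....
  TF...F
  TT..FT

......
......
......
F.....
TF...F
TT..FT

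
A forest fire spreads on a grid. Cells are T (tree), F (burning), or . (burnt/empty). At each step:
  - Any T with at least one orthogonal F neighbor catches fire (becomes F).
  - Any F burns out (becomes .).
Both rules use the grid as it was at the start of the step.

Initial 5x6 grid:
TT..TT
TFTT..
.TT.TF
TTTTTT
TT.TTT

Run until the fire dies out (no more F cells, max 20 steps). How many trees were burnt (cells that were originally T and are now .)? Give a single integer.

Answer: 19

Derivation:
Step 1: +6 fires, +2 burnt (F count now 6)
Step 2: +6 fires, +6 burnt (F count now 6)
Step 3: +5 fires, +6 burnt (F count now 5)
Step 4: +2 fires, +5 burnt (F count now 2)
Step 5: +0 fires, +2 burnt (F count now 0)
Fire out after step 5
Initially T: 21, now '.': 28
Total burnt (originally-T cells now '.'): 19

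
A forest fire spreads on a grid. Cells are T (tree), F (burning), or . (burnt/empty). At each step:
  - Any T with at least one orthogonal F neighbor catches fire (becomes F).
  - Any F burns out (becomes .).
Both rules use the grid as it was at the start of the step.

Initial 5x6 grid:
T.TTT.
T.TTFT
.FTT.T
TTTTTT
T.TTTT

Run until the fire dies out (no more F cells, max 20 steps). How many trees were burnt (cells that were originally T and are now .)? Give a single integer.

Answer: 20

Derivation:
Step 1: +5 fires, +2 burnt (F count now 5)
Step 2: +6 fires, +5 burnt (F count now 6)
Step 3: +5 fires, +6 burnt (F count now 5)
Step 4: +3 fires, +5 burnt (F count now 3)
Step 5: +1 fires, +3 burnt (F count now 1)
Step 6: +0 fires, +1 burnt (F count now 0)
Fire out after step 6
Initially T: 22, now '.': 28
Total burnt (originally-T cells now '.'): 20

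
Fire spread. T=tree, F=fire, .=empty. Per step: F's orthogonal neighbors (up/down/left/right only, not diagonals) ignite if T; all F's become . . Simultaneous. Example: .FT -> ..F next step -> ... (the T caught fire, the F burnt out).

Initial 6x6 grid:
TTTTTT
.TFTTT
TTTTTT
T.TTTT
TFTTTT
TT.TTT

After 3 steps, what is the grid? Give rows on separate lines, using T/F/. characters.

Step 1: 7 trees catch fire, 2 burn out
  TTFTTT
  .F.FTT
  TTFTTT
  T.TTTT
  F.FTTT
  TF.TTT
Step 2: 9 trees catch fire, 7 burn out
  TF.FTT
  ....FT
  TF.FTT
  F.FTTT
  ...FTT
  F..TTT
Step 3: 8 trees catch fire, 9 burn out
  F...FT
  .....F
  F...FT
  ...FTT
  ....FT
  ...FTT

F...FT
.....F
F...FT
...FTT
....FT
...FTT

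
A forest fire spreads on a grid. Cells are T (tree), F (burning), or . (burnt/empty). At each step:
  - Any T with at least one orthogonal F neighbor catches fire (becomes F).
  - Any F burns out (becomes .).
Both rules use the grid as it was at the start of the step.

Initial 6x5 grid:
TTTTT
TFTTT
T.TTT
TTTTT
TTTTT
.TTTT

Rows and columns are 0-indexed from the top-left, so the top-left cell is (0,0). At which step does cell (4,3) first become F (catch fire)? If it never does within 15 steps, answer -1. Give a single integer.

Step 1: cell (4,3)='T' (+3 fires, +1 burnt)
Step 2: cell (4,3)='T' (+5 fires, +3 burnt)
Step 3: cell (4,3)='T' (+5 fires, +5 burnt)
Step 4: cell (4,3)='T' (+6 fires, +5 burnt)
Step 5: cell (4,3)='F' (+4 fires, +6 burnt)
  -> target ignites at step 5
Step 6: cell (4,3)='.' (+3 fires, +4 burnt)
Step 7: cell (4,3)='.' (+1 fires, +3 burnt)
Step 8: cell (4,3)='.' (+0 fires, +1 burnt)
  fire out at step 8

5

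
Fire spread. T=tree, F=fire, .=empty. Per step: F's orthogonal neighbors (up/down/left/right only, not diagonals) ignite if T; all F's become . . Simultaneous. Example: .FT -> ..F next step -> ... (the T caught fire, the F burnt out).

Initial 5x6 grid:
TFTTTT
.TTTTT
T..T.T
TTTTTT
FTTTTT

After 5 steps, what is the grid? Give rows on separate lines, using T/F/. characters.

Step 1: 5 trees catch fire, 2 burn out
  F.FTTT
  .FTTTT
  T..T.T
  FTTTTT
  .FTTTT
Step 2: 5 trees catch fire, 5 burn out
  ...FTT
  ..FTTT
  F..T.T
  .FTTTT
  ..FTTT
Step 3: 4 trees catch fire, 5 burn out
  ....FT
  ...FTT
  ...T.T
  ..FTTT
  ...FTT
Step 4: 5 trees catch fire, 4 burn out
  .....F
  ....FT
  ...F.T
  ...FTT
  ....FT
Step 5: 3 trees catch fire, 5 burn out
  ......
  .....F
  .....T
  ....FT
  .....F

......
.....F
.....T
....FT
.....F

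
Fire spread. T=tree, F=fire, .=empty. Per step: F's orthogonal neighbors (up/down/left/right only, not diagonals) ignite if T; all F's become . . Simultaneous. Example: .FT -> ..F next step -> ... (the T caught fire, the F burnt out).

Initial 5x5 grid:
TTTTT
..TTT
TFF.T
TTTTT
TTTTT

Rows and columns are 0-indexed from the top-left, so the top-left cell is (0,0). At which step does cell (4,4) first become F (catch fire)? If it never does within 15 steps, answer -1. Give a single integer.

Step 1: cell (4,4)='T' (+4 fires, +2 burnt)
Step 2: cell (4,4)='T' (+6 fires, +4 burnt)
Step 3: cell (4,4)='T' (+6 fires, +6 burnt)
Step 4: cell (4,4)='F' (+4 fires, +6 burnt)
  -> target ignites at step 4
Step 5: cell (4,4)='.' (+0 fires, +4 burnt)
  fire out at step 5

4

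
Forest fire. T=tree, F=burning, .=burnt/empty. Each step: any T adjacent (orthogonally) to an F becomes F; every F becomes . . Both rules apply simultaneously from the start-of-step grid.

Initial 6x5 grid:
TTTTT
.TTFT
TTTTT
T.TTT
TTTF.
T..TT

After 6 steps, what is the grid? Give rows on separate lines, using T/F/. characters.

Step 1: 7 trees catch fire, 2 burn out
  TTTFT
  .TF.F
  TTTFT
  T.TFT
  TTF..
  T..FT
Step 2: 9 trees catch fire, 7 burn out
  TTF.F
  .F...
  TTF.F
  T.F.F
  TF...
  T...F
Step 3: 3 trees catch fire, 9 burn out
  TF...
  .....
  TF...
  T....
  F....
  T....
Step 4: 4 trees catch fire, 3 burn out
  F....
  .....
  F....
  F....
  .....
  F....
Step 5: 0 trees catch fire, 4 burn out
  .....
  .....
  .....
  .....
  .....
  .....
Step 6: 0 trees catch fire, 0 burn out
  .....
  .....
  .....
  .....
  .....
  .....

.....
.....
.....
.....
.....
.....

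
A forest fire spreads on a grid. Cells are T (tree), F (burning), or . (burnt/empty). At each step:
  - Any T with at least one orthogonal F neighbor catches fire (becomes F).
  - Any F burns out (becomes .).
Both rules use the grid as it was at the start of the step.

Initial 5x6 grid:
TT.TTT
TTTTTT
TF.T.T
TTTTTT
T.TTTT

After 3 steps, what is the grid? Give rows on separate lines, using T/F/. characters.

Step 1: 3 trees catch fire, 1 burn out
  TT.TTT
  TFTTTT
  F..T.T
  TFTTTT
  T.TTTT
Step 2: 5 trees catch fire, 3 burn out
  TF.TTT
  F.FTTT
  ...T.T
  F.FTTT
  T.TTTT
Step 3: 5 trees catch fire, 5 burn out
  F..TTT
  ...FTT
  ...T.T
  ...FTT
  F.FTTT

F..TTT
...FTT
...T.T
...FTT
F.FTTT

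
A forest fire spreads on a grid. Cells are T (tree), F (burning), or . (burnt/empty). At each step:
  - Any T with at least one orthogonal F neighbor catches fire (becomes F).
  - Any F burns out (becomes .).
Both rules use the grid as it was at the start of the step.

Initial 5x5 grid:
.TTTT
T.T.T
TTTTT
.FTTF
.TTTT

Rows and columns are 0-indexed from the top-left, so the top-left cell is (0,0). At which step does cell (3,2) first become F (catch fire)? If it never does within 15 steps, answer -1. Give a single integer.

Step 1: cell (3,2)='F' (+6 fires, +2 burnt)
  -> target ignites at step 1
Step 2: cell (3,2)='.' (+6 fires, +6 burnt)
Step 3: cell (3,2)='.' (+3 fires, +6 burnt)
Step 4: cell (3,2)='.' (+2 fires, +3 burnt)
Step 5: cell (3,2)='.' (+1 fires, +2 burnt)
Step 6: cell (3,2)='.' (+0 fires, +1 burnt)
  fire out at step 6

1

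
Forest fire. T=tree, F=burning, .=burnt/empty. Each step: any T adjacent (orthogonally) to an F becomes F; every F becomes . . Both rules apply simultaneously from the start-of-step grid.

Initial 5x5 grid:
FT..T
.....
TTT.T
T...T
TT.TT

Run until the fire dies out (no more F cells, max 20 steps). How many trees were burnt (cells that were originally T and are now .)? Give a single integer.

Step 1: +1 fires, +1 burnt (F count now 1)
Step 2: +0 fires, +1 burnt (F count now 0)
Fire out after step 2
Initially T: 12, now '.': 14
Total burnt (originally-T cells now '.'): 1

Answer: 1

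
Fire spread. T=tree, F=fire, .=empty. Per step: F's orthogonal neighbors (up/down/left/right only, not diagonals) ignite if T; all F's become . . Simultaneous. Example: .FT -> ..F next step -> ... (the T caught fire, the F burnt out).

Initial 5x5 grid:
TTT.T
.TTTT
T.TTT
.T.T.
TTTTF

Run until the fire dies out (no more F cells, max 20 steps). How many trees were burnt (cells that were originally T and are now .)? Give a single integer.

Step 1: +1 fires, +1 burnt (F count now 1)
Step 2: +2 fires, +1 burnt (F count now 2)
Step 3: +2 fires, +2 burnt (F count now 2)
Step 4: +5 fires, +2 burnt (F count now 5)
Step 5: +2 fires, +5 burnt (F count now 2)
Step 6: +3 fires, +2 burnt (F count now 3)
Step 7: +1 fires, +3 burnt (F count now 1)
Step 8: +1 fires, +1 burnt (F count now 1)
Step 9: +0 fires, +1 burnt (F count now 0)
Fire out after step 9
Initially T: 18, now '.': 24
Total burnt (originally-T cells now '.'): 17

Answer: 17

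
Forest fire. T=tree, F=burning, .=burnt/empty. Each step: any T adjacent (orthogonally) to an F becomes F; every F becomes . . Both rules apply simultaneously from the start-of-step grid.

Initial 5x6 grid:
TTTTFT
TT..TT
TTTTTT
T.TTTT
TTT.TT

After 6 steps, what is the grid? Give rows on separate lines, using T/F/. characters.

Step 1: 3 trees catch fire, 1 burn out
  TTTF.F
  TT..FT
  TTTTTT
  T.TTTT
  TTT.TT
Step 2: 3 trees catch fire, 3 burn out
  TTF...
  TT...F
  TTTTFT
  T.TTTT
  TTT.TT
Step 3: 4 trees catch fire, 3 burn out
  TF....
  TT....
  TTTF.F
  T.TTFT
  TTT.TT
Step 4: 6 trees catch fire, 4 burn out
  F.....
  TF....
  TTF...
  T.TF.F
  TTT.FT
Step 5: 4 trees catch fire, 6 burn out
  ......
  F.....
  TF....
  T.F...
  TTT..F
Step 6: 2 trees catch fire, 4 burn out
  ......
  ......
  F.....
  T.....
  TTF...

......
......
F.....
T.....
TTF...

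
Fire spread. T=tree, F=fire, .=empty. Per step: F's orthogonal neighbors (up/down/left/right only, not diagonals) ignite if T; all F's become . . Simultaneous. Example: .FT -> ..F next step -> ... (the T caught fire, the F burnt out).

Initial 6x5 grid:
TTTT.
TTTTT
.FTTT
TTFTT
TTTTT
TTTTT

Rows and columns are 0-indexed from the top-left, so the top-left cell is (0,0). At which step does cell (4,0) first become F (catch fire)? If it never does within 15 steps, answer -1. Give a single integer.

Step 1: cell (4,0)='T' (+5 fires, +2 burnt)
Step 2: cell (4,0)='T' (+9 fires, +5 burnt)
Step 3: cell (4,0)='F' (+8 fires, +9 burnt)
  -> target ignites at step 3
Step 4: cell (4,0)='.' (+4 fires, +8 burnt)
Step 5: cell (4,0)='.' (+0 fires, +4 burnt)
  fire out at step 5

3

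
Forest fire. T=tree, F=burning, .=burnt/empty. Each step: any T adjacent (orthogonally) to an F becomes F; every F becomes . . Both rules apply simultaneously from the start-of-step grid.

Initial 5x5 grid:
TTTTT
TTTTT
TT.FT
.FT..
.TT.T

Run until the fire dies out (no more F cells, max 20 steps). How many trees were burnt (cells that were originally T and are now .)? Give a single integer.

Step 1: +5 fires, +2 burnt (F count now 5)
Step 2: +6 fires, +5 burnt (F count now 6)
Step 3: +4 fires, +6 burnt (F count now 4)
Step 4: +1 fires, +4 burnt (F count now 1)
Step 5: +0 fires, +1 burnt (F count now 0)
Fire out after step 5
Initially T: 17, now '.': 24
Total burnt (originally-T cells now '.'): 16

Answer: 16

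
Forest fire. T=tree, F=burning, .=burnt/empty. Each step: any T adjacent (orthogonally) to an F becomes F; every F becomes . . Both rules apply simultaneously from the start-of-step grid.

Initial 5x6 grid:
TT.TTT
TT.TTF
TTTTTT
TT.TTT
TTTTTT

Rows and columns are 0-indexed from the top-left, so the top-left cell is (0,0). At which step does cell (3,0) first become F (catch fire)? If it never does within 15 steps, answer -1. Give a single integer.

Step 1: cell (3,0)='T' (+3 fires, +1 burnt)
Step 2: cell (3,0)='T' (+4 fires, +3 burnt)
Step 3: cell (3,0)='T' (+4 fires, +4 burnt)
Step 4: cell (3,0)='T' (+3 fires, +4 burnt)
Step 5: cell (3,0)='T' (+2 fires, +3 burnt)
Step 6: cell (3,0)='T' (+4 fires, +2 burnt)
Step 7: cell (3,0)='F' (+4 fires, +4 burnt)
  -> target ignites at step 7
Step 8: cell (3,0)='.' (+2 fires, +4 burnt)
Step 9: cell (3,0)='.' (+0 fires, +2 burnt)
  fire out at step 9

7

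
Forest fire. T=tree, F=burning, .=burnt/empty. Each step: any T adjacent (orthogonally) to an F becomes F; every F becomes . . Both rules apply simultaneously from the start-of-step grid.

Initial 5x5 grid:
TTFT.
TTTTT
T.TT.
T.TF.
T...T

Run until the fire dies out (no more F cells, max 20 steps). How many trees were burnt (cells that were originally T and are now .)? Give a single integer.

Step 1: +5 fires, +2 burnt (F count now 5)
Step 2: +4 fires, +5 burnt (F count now 4)
Step 3: +2 fires, +4 burnt (F count now 2)
Step 4: +1 fires, +2 burnt (F count now 1)
Step 5: +1 fires, +1 burnt (F count now 1)
Step 6: +1 fires, +1 burnt (F count now 1)
Step 7: +0 fires, +1 burnt (F count now 0)
Fire out after step 7
Initially T: 15, now '.': 24
Total burnt (originally-T cells now '.'): 14

Answer: 14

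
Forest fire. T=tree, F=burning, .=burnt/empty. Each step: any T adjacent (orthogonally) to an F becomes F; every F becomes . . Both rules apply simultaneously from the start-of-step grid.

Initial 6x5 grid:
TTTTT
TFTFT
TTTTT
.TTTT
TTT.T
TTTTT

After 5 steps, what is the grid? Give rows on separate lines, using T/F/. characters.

Step 1: 7 trees catch fire, 2 burn out
  TFTFT
  F.F.F
  TFTFT
  .TTTT
  TTT.T
  TTTTT
Step 2: 8 trees catch fire, 7 burn out
  F.F.F
  .....
  F.F.F
  .FTFT
  TTT.T
  TTTTT
Step 3: 3 trees catch fire, 8 burn out
  .....
  .....
  .....
  ..F.F
  TFT.T
  TTTTT
Step 4: 4 trees catch fire, 3 burn out
  .....
  .....
  .....
  .....
  F.F.F
  TFTTT
Step 5: 3 trees catch fire, 4 burn out
  .....
  .....
  .....
  .....
  .....
  F.FTF

.....
.....
.....
.....
.....
F.FTF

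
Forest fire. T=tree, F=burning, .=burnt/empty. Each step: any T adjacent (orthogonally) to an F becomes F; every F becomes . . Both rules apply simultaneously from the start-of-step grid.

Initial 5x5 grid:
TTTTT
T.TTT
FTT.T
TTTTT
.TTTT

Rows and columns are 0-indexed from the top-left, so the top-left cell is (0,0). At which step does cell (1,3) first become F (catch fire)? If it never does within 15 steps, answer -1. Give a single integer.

Step 1: cell (1,3)='T' (+3 fires, +1 burnt)
Step 2: cell (1,3)='T' (+3 fires, +3 burnt)
Step 3: cell (1,3)='T' (+4 fires, +3 burnt)
Step 4: cell (1,3)='F' (+4 fires, +4 burnt)
  -> target ignites at step 4
Step 5: cell (1,3)='.' (+4 fires, +4 burnt)
Step 6: cell (1,3)='.' (+3 fires, +4 burnt)
Step 7: cell (1,3)='.' (+0 fires, +3 burnt)
  fire out at step 7

4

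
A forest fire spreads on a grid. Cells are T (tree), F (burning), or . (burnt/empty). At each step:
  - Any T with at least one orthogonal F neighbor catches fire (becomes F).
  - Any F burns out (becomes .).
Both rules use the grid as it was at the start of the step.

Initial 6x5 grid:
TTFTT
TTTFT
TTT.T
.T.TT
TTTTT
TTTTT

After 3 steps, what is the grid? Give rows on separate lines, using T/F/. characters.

Step 1: 4 trees catch fire, 2 burn out
  TF.FT
  TTF.F
  TTT.T
  .T.TT
  TTTTT
  TTTTT
Step 2: 5 trees catch fire, 4 burn out
  F...F
  TF...
  TTF.F
  .T.TT
  TTTTT
  TTTTT
Step 3: 3 trees catch fire, 5 burn out
  .....
  F....
  TF...
  .T.TF
  TTTTT
  TTTTT

.....
F....
TF...
.T.TF
TTTTT
TTTTT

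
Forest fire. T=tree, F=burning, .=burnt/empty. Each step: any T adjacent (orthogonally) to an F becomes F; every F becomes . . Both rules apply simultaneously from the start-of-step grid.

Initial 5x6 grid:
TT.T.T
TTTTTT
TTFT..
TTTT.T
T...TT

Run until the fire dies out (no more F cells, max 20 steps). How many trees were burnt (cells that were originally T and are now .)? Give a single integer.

Step 1: +4 fires, +1 burnt (F count now 4)
Step 2: +5 fires, +4 burnt (F count now 5)
Step 3: +5 fires, +5 burnt (F count now 5)
Step 4: +3 fires, +5 burnt (F count now 3)
Step 5: +1 fires, +3 burnt (F count now 1)
Step 6: +0 fires, +1 burnt (F count now 0)
Fire out after step 6
Initially T: 21, now '.': 27
Total burnt (originally-T cells now '.'): 18

Answer: 18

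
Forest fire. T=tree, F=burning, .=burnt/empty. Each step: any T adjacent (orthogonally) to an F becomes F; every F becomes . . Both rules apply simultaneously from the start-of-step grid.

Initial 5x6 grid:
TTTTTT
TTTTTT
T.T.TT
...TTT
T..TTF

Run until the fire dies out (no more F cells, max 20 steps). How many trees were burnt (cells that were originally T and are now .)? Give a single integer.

Step 1: +2 fires, +1 burnt (F count now 2)
Step 2: +3 fires, +2 burnt (F count now 3)
Step 3: +3 fires, +3 burnt (F count now 3)
Step 4: +2 fires, +3 burnt (F count now 2)
Step 5: +2 fires, +2 burnt (F count now 2)
Step 6: +2 fires, +2 burnt (F count now 2)
Step 7: +3 fires, +2 burnt (F count now 3)
Step 8: +2 fires, +3 burnt (F count now 2)
Step 9: +2 fires, +2 burnt (F count now 2)
Step 10: +0 fires, +2 burnt (F count now 0)
Fire out after step 10
Initially T: 22, now '.': 29
Total burnt (originally-T cells now '.'): 21

Answer: 21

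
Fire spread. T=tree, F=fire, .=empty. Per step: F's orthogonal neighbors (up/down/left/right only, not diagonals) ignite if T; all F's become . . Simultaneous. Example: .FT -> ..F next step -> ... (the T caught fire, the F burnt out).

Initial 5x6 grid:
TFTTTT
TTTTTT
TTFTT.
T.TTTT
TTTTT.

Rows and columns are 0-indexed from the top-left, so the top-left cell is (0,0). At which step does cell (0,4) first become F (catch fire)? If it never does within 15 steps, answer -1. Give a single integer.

Step 1: cell (0,4)='T' (+7 fires, +2 burnt)
Step 2: cell (0,4)='T' (+7 fires, +7 burnt)
Step 3: cell (0,4)='F' (+6 fires, +7 burnt)
  -> target ignites at step 3
Step 4: cell (0,4)='.' (+5 fires, +6 burnt)
Step 5: cell (0,4)='.' (+0 fires, +5 burnt)
  fire out at step 5

3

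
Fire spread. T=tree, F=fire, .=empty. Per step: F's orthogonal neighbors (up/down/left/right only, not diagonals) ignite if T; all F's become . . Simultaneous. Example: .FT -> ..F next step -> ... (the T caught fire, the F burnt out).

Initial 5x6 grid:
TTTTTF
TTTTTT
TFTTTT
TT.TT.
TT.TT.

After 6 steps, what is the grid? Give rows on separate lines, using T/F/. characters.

Step 1: 6 trees catch fire, 2 burn out
  TTTTF.
  TFTTTF
  F.FTTT
  TF.TT.
  TT.TT.
Step 2: 9 trees catch fire, 6 burn out
  TFTF..
  F.FTF.
  ...FTF
  F..TT.
  TF.TT.
Step 3: 6 trees catch fire, 9 burn out
  F.F...
  ...F..
  ....F.
  ...FT.
  F..TT.
Step 4: 2 trees catch fire, 6 burn out
  ......
  ......
  ......
  ....F.
  ...FT.
Step 5: 1 trees catch fire, 2 burn out
  ......
  ......
  ......
  ......
  ....F.
Step 6: 0 trees catch fire, 1 burn out
  ......
  ......
  ......
  ......
  ......

......
......
......
......
......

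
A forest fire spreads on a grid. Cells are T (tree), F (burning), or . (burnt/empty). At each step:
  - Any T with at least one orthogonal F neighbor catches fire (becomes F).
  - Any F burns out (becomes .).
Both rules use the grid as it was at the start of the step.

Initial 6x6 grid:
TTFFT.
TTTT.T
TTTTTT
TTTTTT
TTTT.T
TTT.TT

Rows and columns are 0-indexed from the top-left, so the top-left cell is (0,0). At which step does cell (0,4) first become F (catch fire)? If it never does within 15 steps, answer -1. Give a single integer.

Step 1: cell (0,4)='F' (+4 fires, +2 burnt)
  -> target ignites at step 1
Step 2: cell (0,4)='.' (+4 fires, +4 burnt)
Step 3: cell (0,4)='.' (+5 fires, +4 burnt)
Step 4: cell (0,4)='.' (+6 fires, +5 burnt)
Step 5: cell (0,4)='.' (+5 fires, +6 burnt)
Step 6: cell (0,4)='.' (+3 fires, +5 burnt)
Step 7: cell (0,4)='.' (+2 fires, +3 burnt)
Step 8: cell (0,4)='.' (+1 fires, +2 burnt)
Step 9: cell (0,4)='.' (+0 fires, +1 burnt)
  fire out at step 9

1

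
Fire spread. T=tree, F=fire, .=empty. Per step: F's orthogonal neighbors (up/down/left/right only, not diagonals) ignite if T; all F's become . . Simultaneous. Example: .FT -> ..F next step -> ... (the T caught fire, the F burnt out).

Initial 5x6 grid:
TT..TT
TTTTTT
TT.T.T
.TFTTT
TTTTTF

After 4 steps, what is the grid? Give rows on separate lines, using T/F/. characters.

Step 1: 5 trees catch fire, 2 burn out
  TT..TT
  TTTTTT
  TT.T.T
  .F.FTF
  TTFTF.
Step 2: 6 trees catch fire, 5 burn out
  TT..TT
  TTTTTT
  TF.F.F
  ....F.
  TF.F..
Step 3: 5 trees catch fire, 6 burn out
  TT..TT
  TFTFTF
  F.....
  ......
  F.....
Step 4: 5 trees catch fire, 5 burn out
  TF..TF
  F.F.F.
  ......
  ......
  ......

TF..TF
F.F.F.
......
......
......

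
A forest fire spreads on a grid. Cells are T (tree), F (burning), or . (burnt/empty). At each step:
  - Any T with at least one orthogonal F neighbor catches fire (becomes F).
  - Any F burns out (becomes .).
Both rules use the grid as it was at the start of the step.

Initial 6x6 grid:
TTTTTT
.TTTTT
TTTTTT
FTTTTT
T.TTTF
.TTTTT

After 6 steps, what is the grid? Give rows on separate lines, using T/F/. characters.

Step 1: 6 trees catch fire, 2 burn out
  TTTTTT
  .TTTTT
  FTTTTT
  .FTTTF
  F.TTF.
  .TTTTF
Step 2: 6 trees catch fire, 6 burn out
  TTTTTT
  .TTTTT
  .FTTTF
  ..FTF.
  ..TF..
  .TTTF.
Step 3: 7 trees catch fire, 6 burn out
  TTTTTT
  .FTTTF
  ..FTF.
  ...F..
  ..F...
  .TTF..
Step 4: 6 trees catch fire, 7 burn out
  TFTTTF
  ..FTF.
  ...F..
  ......
  ......
  .TF...
Step 5: 5 trees catch fire, 6 burn out
  F.FTF.
  ...F..
  ......
  ......
  ......
  .F....
Step 6: 1 trees catch fire, 5 burn out
  ...F..
  ......
  ......
  ......
  ......
  ......

...F..
......
......
......
......
......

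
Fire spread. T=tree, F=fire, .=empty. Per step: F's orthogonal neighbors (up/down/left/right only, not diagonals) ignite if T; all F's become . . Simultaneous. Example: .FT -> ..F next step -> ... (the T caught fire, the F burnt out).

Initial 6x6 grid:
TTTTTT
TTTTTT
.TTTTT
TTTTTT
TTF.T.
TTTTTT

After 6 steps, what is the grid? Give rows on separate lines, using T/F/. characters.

Step 1: 3 trees catch fire, 1 burn out
  TTTTTT
  TTTTTT
  .TTTTT
  TTFTTT
  TF..T.
  TTFTTT
Step 2: 6 trees catch fire, 3 burn out
  TTTTTT
  TTTTTT
  .TFTTT
  TF.FTT
  F...T.
  TF.FTT
Step 3: 7 trees catch fire, 6 burn out
  TTTTTT
  TTFTTT
  .F.FTT
  F...FT
  ....T.
  F...FT
Step 4: 7 trees catch fire, 7 burn out
  TTFTTT
  TF.FTT
  ....FT
  .....F
  ....F.
  .....F
Step 5: 5 trees catch fire, 7 burn out
  TF.FTT
  F...FT
  .....F
  ......
  ......
  ......
Step 6: 3 trees catch fire, 5 burn out
  F...FT
  .....F
  ......
  ......
  ......
  ......

F...FT
.....F
......
......
......
......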